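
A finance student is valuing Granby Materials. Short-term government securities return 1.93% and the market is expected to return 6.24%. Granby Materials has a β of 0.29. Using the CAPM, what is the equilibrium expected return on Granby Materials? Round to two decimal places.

Market risk premium = E(R_m) − R_f = 6.24% − 1.93% = 4.31%
E(R) = R_f + β × MRP = 1.93% + 0.29 × 4.31% = 3.18%

3.18%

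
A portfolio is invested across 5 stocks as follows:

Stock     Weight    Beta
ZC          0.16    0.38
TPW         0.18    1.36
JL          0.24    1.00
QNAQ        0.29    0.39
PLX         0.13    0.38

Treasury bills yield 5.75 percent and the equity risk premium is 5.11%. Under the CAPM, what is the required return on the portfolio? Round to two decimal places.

9.37%

β_P = Σ w_i β_i = 0.16×0.38 + 0.18×1.36 + 0.24×1.00 + 0.29×0.39 + 0.13×0.38 = 0.7081
E(R_P) = R_f + β_P × MRP = 5.75% + 0.7081 × 5.11% = 9.37%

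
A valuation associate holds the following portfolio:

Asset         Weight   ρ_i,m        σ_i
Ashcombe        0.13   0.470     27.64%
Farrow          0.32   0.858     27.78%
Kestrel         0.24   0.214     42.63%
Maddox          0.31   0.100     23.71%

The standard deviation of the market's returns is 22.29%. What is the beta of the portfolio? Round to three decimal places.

0.549

β_Ashcombe = 0.470 × 27.64% / 22.29% = 0.5828
β_Farrow = 0.858 × 27.78% / 22.29% = 1.0693
β_Kestrel = 0.214 × 42.63% / 22.29% = 0.4093
β_Maddox = 0.100 × 23.71% / 22.29% = 0.1064
β_P = Σ w_i β_i = 0.13×0.5828 + 0.32×1.0693 + 0.24×0.4093 + 0.31×0.1064 = 0.5492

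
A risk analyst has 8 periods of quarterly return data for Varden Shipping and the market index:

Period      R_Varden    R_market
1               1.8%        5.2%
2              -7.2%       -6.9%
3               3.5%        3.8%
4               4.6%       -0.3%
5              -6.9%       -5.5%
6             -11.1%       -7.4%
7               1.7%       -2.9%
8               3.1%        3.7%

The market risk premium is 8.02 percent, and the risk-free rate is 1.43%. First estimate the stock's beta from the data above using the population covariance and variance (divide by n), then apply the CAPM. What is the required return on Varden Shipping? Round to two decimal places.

Mean R_i = (1.8 − 7.2 + 3.5 + 4.6 − 6.9 − 11.1 + 1.7 + 3.1) / 8 = -1.3125%
Mean R_m = (5.2 − 6.9 + 3.8 − 0.3 − 5.5 − 7.4 − 2.9 + 3.7) / 8 = -1.2875%
Σ(R_i − R̄_i)(R_m − R̄_m) = 184.0713  ⇒  Cov = 184.0713 / 8 = 23.0089
Σ(R_m − R̄_m)² = 183.0288  ⇒  Var(R_m) = 183.0288 / 8 = 22.8786
β = Cov / Var(R_m) = 23.0089 / 22.8786 = 1.0057
E(R) = R_f + β × MRP = 1.43% + 1.0057 × 8.02% = 9.50%

9.50%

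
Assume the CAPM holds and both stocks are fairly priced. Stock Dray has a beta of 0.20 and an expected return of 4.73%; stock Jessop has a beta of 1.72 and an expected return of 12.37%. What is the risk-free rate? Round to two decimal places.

Both satisfy E(R) = R_f + β·MRP, so the slope of the SML is
MRP = (12.37% − 4.73%) / (1.72 − 0.20) = 7.64% / 1.52 = 5.0263%
R_f = E(R_Dray) − β_Dray·MRP = 4.73% − 0.20 × 5.0263% = 3.7247%

3.72%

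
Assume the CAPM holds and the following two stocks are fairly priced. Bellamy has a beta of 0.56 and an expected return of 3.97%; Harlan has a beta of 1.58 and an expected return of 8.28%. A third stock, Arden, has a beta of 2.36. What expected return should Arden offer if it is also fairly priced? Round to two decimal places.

MRP (SML slope) = (8.28% − 3.97%) / (1.58 − 0.56) = 4.31% / 1.02 = 4.2255%
R_f (intercept) = 3.97% − 0.56 × 4.2255% = 1.6037%
E(R_Arden) = R_f + β × MRP = 1.6037% + 2.36 × 4.2255% = 11.58%

11.58%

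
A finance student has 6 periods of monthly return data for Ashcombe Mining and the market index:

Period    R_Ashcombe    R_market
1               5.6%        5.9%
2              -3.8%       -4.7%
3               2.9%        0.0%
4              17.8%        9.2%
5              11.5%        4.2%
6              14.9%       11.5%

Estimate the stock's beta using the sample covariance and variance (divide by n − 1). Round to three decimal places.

Mean R_i = (5.6 − 3.8 + 2.9 + 17.8 + 11.5 + 14.9) / 6 = 8.1500%
Mean R_m = (5.9 − 4.7 + 0.0 + 9.2 + 4.2 + 11.5) / 6 = 4.3500%
Σ(R_i − R̄_i)(R_m − R̄_m) = 221.5950  ⇒  Cov = 221.5950 / 5 = 44.3190
Σ(R_m − R̄_m)² = 177.8950  ⇒  Var(R_m) = 177.8950 / 5 = 35.5790
β = Cov / Var(R_m) = 44.3190 / 35.5790 = 1.2457

1.246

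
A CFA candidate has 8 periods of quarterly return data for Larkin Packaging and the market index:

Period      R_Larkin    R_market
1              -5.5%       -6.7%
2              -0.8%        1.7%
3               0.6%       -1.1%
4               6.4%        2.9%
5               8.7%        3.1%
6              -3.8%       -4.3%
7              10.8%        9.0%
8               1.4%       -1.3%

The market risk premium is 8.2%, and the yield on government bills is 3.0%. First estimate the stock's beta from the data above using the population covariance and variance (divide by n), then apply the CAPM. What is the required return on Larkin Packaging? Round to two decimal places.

Mean R_i = (-5.5 − 0.8 + 0.6 + 6.4 + 8.7 − 3.8 + 10.8 + 1.4) / 8 = 2.2250%
Mean R_m = (-6.7 + 1.7 − 1.1 + 2.9 + 3.1 − 4.3 + 9.0 − 1.3) / 8 = 0.4125%
Σ(R_i − R̄_i)(R_m − R̄_m) = 184.7375  ⇒  Cov = 184.7375 / 8 = 23.0922
Σ(R_m − R̄_m)² = 166.8288  ⇒  Var(R_m) = 166.8288 / 8 = 20.8536
β = Cov / Var(R_m) = 23.0922 / 20.8536 = 1.1073
E(R) = R_f + β × MRP = 3.0% + 1.1073 × 8.2% = 12.08%

12.08%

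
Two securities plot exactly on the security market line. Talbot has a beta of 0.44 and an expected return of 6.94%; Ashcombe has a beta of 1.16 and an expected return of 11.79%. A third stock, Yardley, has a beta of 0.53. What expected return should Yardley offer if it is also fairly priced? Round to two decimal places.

7.55%

MRP (SML slope) = (11.79% − 6.94%) / (1.16 − 0.44) = 4.85% / 0.72 = 6.7361%
R_f (intercept) = 6.94% − 0.44 × 6.7361% = 3.9761%
E(R_Yardley) = R_f + β × MRP = 3.9761% + 0.53 × 6.7361% = 7.55%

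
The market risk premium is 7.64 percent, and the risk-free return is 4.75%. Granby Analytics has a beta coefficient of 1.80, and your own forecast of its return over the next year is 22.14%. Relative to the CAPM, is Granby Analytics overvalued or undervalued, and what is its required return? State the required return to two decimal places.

Undervalued; required return 18.50%

Required return = R_f + β·MRP = 4.75% + 1.80 × 7.64% = 18.50%
Forecast 22.14% > required 18.50% → the stock plots above the SML → undervalued.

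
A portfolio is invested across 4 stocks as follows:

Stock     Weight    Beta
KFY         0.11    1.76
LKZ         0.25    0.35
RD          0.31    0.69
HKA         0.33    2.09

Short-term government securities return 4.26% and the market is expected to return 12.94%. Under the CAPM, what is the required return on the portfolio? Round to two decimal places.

β_P = Σ w_i β_i = 0.11×1.76 + 0.25×0.35 + 0.31×0.69 + 0.33×2.09 = 1.1847
MRP = 12.94% − 4.26% = 8.68%
E(R_P) = R_f + β_P × MRP = 4.26% + 1.1847 × 8.68% = 14.54%

14.54%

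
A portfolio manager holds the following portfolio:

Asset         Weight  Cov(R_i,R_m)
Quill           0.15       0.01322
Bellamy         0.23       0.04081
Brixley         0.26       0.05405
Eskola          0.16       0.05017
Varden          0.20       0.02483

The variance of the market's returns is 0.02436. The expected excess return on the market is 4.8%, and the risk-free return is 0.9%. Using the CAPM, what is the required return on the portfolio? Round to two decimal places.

β_Quill = 0.01322 / 0.02436 = 0.5427
β_Bellamy = 0.04081 / 0.02436 = 1.6753
β_Brixley = 0.05405 / 0.02436 = 2.2188
β_Eskola = 0.05017 / 0.02436 = 2.0595
β_Varden = 0.02483 / 0.02436 = 1.0193
β_P = Σ w_i β_i = 0.15×0.5427 + 0.23×1.6753 + 0.26×2.2188 + 0.16×2.0595 + 0.20×1.0193 = 1.5770
E(R_P) = R_f + β_P × MRP = 0.9% + 1.5770 × 4.8% = 8.47%

8.47%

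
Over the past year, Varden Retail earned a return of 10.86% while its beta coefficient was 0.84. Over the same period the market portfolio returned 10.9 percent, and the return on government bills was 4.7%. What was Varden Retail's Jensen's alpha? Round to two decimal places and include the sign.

Market excess return = 10.9% − 4.7% = 6.20%
CAPM benchmark = R_f + β(R_m − R_f) = 4.7% + 0.84 × 6.2% = 9.9080%
α = actual − benchmark = 10.86% − 9.9080% = +0.95%

+0.95%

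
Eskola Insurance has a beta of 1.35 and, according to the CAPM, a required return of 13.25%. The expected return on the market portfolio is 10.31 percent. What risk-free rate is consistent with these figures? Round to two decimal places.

E(R) = R_f + β(E(R_m) − R_f) = R_f(1 − β) + β·E(R_m)
13.25% = R_f × (1 − 1.35) + 1.35 × 10.31%
13.25% = R_f × -0.35 + 13.9185%
R_f = (13.25% − 13.9185%) / -0.35 = 1.91%

1.91%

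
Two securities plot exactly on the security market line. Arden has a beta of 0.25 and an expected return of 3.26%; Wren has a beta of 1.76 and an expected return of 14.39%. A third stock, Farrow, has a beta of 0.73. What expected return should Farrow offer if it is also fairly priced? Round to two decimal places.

6.80%

MRP (SML slope) = (14.39% − 3.26%) / (1.76 − 0.25) = 11.13% / 1.51 = 7.3709%
R_f (intercept) = 3.26% − 0.25 × 7.3709% = 1.4173%
E(R_Farrow) = R_f + β × MRP = 1.4173% + 0.73 × 7.3709% = 6.80%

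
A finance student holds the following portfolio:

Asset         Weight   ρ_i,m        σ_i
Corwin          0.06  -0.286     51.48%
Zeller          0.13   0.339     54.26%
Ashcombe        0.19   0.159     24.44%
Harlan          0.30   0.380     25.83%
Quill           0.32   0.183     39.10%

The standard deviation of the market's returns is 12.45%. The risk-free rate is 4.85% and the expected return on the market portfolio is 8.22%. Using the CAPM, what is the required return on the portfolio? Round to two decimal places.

β_Corwin = -0.286 × 51.48% / 12.45% = -1.1826
β_Zeller = 0.339 × 54.26% / 12.45% = 1.4774
β_Ashcombe = 0.159 × 24.44% / 12.45% = 0.3121
β_Harlan = 0.380 × 25.83% / 12.45% = 0.7884
β_Quill = 0.183 × 39.10% / 12.45% = 0.5747
β_P = Σ w_i β_i = 0.06×-1.1826 + 0.13×1.4774 + 0.19×0.3121 + 0.30×0.7884 + 0.32×0.5747 = 0.6008
MRP = 8.22% − 4.85% = 3.37%
E(R_P) = R_f + β_P × MRP = 4.85% + 0.6008 × 3.37% = 6.87%

6.87%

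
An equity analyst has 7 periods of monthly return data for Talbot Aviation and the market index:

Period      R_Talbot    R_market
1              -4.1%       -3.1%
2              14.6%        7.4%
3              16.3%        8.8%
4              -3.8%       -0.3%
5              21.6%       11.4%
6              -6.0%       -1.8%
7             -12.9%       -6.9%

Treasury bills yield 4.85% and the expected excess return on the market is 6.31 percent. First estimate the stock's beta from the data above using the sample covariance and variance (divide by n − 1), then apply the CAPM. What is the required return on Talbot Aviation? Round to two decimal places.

16.98%

Mean R_i = (-4.1 + 14.6 + 16.3 − 3.8 + 21.6 − 6.0 − 12.9) / 7 = 3.6714%
Mean R_m = (-3.1 + 7.4 + 8.8 − 0.3 + 11.4 − 1.8 − 6.9) / 7 = 2.2143%
Σ(R_i − R̄_i)(R_m − R̄_m) = 554.4729  ⇒  Cov = 554.4729 / 6 = 92.4122
Σ(R_m − R̄_m)² = 288.3886  ⇒  Var(R_m) = 288.3886 / 6 = 48.0648
β = Cov / Var(R_m) = 92.4122 / 48.0648 = 1.9227
E(R) = R_f + β × MRP = 4.85% + 1.9227 × 6.31% = 16.98%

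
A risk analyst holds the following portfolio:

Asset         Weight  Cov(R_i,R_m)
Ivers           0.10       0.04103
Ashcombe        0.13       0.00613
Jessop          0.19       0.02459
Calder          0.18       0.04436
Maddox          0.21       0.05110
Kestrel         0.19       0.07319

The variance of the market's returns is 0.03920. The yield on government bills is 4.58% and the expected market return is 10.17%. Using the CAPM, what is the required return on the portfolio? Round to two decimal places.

10.60%

β_Ivers = 0.04103 / 0.03920 = 1.0467
β_Ashcombe = 0.00613 / 0.03920 = 0.1564
β_Jessop = 0.02459 / 0.03920 = 0.6273
β_Calder = 0.04436 / 0.03920 = 1.1316
β_Maddox = 0.05110 / 0.03920 = 1.3036
β_Kestrel = 0.07319 / 0.03920 = 1.8671
β_P = Σ w_i β_i = 0.10×1.0467 + 0.13×0.1564 + 0.19×0.6273 + 0.18×1.1316 + 0.21×1.3036 + 0.19×1.8671 = 1.0764
MRP = 10.17% − 4.58% = 5.59%
E(R_P) = R_f + β_P × MRP = 4.58% + 1.0764 × 5.59% = 10.60%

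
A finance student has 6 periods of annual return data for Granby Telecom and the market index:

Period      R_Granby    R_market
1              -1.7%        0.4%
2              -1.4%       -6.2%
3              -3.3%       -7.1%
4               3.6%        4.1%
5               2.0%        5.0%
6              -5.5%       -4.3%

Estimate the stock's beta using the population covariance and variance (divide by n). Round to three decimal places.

Mean R_i = (-1.7 − 1.4 − 3.3 + 3.6 + 2.0 − 5.5) / 6 = -1.0500%
Mean R_m = (0.4 − 6.2 − 7.1 + 4.1 + 5.0 − 4.3) / 6 = -1.3500%
Σ(R_i − R̄_i)(R_m − R̄_m) = 71.3350  ⇒  Cov = 71.3350 / 6 = 11.8892
Σ(R_m − R̄_m)² = 138.3750  ⇒  Var(R_m) = 138.3750 / 6 = 23.0625
β = Cov / Var(R_m) = 11.8892 / 23.0625 = 0.5155

0.516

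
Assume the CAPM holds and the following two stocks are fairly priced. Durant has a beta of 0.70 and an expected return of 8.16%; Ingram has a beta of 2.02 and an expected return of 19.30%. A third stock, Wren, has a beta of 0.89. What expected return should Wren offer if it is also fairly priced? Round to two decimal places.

MRP (SML slope) = (19.30% − 8.16%) / (2.02 − 0.70) = 11.14% / 1.32 = 8.4394%
R_f (intercept) = 8.16% − 0.70 × 8.4394% = 2.2524%
E(R_Wren) = R_f + β × MRP = 2.2524% + 0.89 × 8.4394% = 9.76%

9.76%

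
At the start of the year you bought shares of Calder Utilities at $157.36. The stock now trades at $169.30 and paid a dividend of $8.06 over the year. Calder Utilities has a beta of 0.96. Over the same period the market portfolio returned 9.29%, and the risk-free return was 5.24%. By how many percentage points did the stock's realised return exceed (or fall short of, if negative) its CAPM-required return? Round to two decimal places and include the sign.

+3.58%

Realised HPR = (P1 + D1 − P0) / P0 = (169.30 + 8.06 − 157.36) / 157.36 = 20.00 / 157.36 = 12.7097%
MRP = 9.29% − 5.24% = 4.05%
CAPM required = R_f + β·MRP = 5.24% + 0.96 × 4.05% = 9.1280%
α = realised − required = 12.7097% − 9.1280% = +3.58%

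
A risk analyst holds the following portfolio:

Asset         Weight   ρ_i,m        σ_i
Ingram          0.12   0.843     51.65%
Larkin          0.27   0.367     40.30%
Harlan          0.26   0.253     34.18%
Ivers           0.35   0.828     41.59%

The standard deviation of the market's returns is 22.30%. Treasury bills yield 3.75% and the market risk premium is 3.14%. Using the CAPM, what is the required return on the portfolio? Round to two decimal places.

β_Ingram = 0.843 × 51.65% / 22.30% = 1.9525
β_Larkin = 0.367 × 40.30% / 22.30% = 0.6632
β_Harlan = 0.253 × 34.18% / 22.30% = 0.3878
β_Ivers = 0.828 × 41.59% / 22.30% = 1.5442
β_P = Σ w_i β_i = 0.12×1.9525 + 0.27×0.6632 + 0.26×0.3878 + 0.35×1.5442 = 1.0547
E(R_P) = R_f + β_P × MRP = 3.75% + 1.0547 × 3.14% = 7.06%

7.06%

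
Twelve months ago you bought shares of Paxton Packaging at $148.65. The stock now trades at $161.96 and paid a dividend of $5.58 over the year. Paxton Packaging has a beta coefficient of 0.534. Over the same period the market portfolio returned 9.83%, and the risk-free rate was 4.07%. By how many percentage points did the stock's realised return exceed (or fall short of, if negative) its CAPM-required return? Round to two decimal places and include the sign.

+5.56%

Realised HPR = (P1 + D1 − P0) / P0 = (161.96 + 5.58 − 148.65) / 148.65 = 18.89 / 148.65 = 12.7077%
MRP = 9.83% − 4.07% = 5.76%
CAPM required = R_f + β·MRP = 4.07% + 0.534 × 5.76% = 7.14584%
α = realised − required = 12.7077% − 7.14584% = +5.56%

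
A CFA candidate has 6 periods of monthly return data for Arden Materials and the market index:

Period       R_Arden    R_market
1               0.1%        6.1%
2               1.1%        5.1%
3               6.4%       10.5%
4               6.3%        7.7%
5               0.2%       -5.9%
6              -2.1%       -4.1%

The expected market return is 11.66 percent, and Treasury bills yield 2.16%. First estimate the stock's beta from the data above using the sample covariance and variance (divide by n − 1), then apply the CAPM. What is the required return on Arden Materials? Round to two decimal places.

Mean R_i = (0.1 + 1.1 + 6.4 + 6.3 + 0.2 − 2.1) / 6 = 2.0000%
Mean R_m = (6.1 + 5.1 + 10.5 + 7.7 − 5.9 − 4.1) / 6 = 3.2333%
Σ(R_i − R̄_i)(R_m − R̄_m) = 90.5600  ⇒  Cov = 90.5600 / 5 = 18.1120
Σ(R_m − R̄_m)² = 221.6533  ⇒  Var(R_m) = 221.6533 / 5 = 44.3307
β = Cov / Var(R_m) = 18.1120 / 44.3307 = 0.4086
MRP = 11.66% − 2.16% = 9.50%
E(R) = R_f + β × MRP = 2.16% + 0.4086 × 9.50% = 6.04%

6.04%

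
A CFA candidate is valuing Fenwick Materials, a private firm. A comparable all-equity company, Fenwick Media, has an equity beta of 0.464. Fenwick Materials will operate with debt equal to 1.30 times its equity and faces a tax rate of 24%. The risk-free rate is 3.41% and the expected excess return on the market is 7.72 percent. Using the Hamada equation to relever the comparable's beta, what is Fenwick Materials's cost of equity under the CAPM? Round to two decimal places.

β_L = β_U × [1 + (1 − t)(D/E)] = 0.464 × [1 + (1 − 0.24) × 1.30]
    = 0.464 × [1 + 0.76 × 1.30] = 0.464 × 1.9880 = 0.9224
E(R) = R_f + β_L × MRP = 3.41% + 0.9224 × 7.72% = 10.53%

10.53%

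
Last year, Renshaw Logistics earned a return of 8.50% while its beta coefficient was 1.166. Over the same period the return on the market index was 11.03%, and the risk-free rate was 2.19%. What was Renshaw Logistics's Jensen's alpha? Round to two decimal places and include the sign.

-4.00%

Market excess return = 11.03% − 2.19% = 8.84%
CAPM benchmark = R_f + β(R_m − R_f) = 2.19% + 1.166 × 8.84% = 12.49744%
α = actual − benchmark = 8.50% − 12.49744% = -4.00%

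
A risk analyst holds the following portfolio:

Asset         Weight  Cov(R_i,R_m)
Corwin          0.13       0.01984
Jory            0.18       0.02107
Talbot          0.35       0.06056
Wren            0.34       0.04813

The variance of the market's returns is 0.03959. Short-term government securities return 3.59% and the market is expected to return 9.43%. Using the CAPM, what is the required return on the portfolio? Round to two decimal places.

10.07%

β_Corwin = 0.01984 / 0.03959 = 0.5011
β_Jory = 0.02107 / 0.03959 = 0.5322
β_Talbot = 0.06056 / 0.03959 = 1.5297
β_Wren = 0.04813 / 0.03959 = 1.2157
β_P = Σ w_i β_i = 0.13×0.5011 + 0.18×0.5322 + 0.35×1.5297 + 0.34×1.2157 = 1.1097
MRP = 9.43% − 3.59% = 5.84%
E(R_P) = R_f + β_P × MRP = 3.59% + 1.1097 × 5.84% = 10.07%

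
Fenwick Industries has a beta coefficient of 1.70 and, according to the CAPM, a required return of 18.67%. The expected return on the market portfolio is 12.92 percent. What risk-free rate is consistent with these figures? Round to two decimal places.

4.71%

E(R) = R_f + β(E(R_m) − R_f) = R_f(1 − β) + β·E(R_m)
18.67% = R_f × (1 − 1.70) + 1.70 × 12.92%
18.67% = R_f × -0.70 + 21.9640%
R_f = (18.67% − 21.9640%) / -0.70 = 4.71%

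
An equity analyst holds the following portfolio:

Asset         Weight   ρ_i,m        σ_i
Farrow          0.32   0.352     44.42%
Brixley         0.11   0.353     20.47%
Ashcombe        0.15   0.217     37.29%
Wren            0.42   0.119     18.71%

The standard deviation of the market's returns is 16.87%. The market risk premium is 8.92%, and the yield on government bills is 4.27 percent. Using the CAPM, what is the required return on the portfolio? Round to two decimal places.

β_Farrow = 0.352 × 44.42% / 16.87% = 0.9268
β_Brixley = 0.353 × 20.47% / 16.87% = 0.4283
β_Ashcombe = 0.217 × 37.29% / 16.87% = 0.4797
β_Wren = 0.119 × 18.71% / 16.87% = 0.1320
β_P = Σ w_i β_i = 0.32×0.9268 + 0.11×0.4283 + 0.15×0.4797 + 0.42×0.1320 = 0.4711
E(R_P) = R_f + β_P × MRP = 4.27% + 0.4711 × 8.92% = 8.47%

8.47%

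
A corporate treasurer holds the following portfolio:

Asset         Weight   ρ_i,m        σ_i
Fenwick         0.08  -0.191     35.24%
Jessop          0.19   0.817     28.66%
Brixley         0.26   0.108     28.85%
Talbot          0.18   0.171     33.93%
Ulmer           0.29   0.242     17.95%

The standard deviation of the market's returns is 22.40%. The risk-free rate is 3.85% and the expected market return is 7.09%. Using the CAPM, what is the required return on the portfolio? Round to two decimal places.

β_Fenwick = -0.191 × 35.24% / 22.40% = -0.3005
β_Jessop = 0.817 × 28.66% / 22.40% = 1.0453
β_Brixley = 0.108 × 28.85% / 22.40% = 0.1391
β_Talbot = 0.171 × 33.93% / 22.40% = 0.2590
β_Ulmer = 0.242 × 17.95% / 22.40% = 0.1939
β_P = Σ w_i β_i = 0.08×-0.3005 + 0.19×1.0453 + 0.26×0.1391 + 0.18×0.2590 + 0.29×0.1939 = 0.3136
MRP = 7.09% − 3.85% = 3.24%
E(R_P) = R_f + β_P × MRP = 3.85% + 0.3136 × 3.24% = 4.87%

4.87%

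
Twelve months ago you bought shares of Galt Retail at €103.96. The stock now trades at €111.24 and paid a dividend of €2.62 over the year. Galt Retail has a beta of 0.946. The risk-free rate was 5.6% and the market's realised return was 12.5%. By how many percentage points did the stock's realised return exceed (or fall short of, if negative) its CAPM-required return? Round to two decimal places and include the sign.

-2.60%

Realised HPR = (P1 + D1 − P0) / P0 = (111.24 + 2.62 − 103.96) / 103.96 = 9.90 / 103.96 = 9.5229%
MRP = 12.5% − 5.6% = 6.90%
CAPM required = R_f + β·MRP = 5.6% + 0.946 × 6.9% = 12.1274%
α = realised − required = 9.5229% − 12.1274% = -2.60%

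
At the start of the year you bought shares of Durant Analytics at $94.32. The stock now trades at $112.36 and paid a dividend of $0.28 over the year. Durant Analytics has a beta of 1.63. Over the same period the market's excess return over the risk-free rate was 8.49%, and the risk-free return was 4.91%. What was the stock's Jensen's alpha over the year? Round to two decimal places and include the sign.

+0.67%

Realised HPR = (P1 + D1 − P0) / P0 = (112.36 + 0.28 − 94.32) / 94.32 = 18.32 / 94.32 = 19.4232%
CAPM required = R_f + β·MRP = 4.91% + 1.63 × 8.49% = 18.7487%
α = realised − required = 19.4232% − 18.7487% = +0.67%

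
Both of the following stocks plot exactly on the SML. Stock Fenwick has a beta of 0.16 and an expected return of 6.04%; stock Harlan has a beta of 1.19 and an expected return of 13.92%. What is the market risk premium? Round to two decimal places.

Both satisfy E(R) = R_f + β·MRP, so the slope of the SML is
MRP = (13.92% − 6.04%) / (1.19 − 0.16) = 7.88% / 1.03 = 7.6505%

7.65%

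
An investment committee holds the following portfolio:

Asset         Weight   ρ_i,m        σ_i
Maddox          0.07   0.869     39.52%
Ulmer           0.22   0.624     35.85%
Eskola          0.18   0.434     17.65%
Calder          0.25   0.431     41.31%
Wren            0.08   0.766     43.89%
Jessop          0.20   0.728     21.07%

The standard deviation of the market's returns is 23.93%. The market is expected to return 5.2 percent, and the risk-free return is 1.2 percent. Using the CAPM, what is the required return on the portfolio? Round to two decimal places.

β_Maddox = 0.869 × 39.52% / 23.93% = 1.4351
β_Ulmer = 0.624 × 35.85% / 23.93% = 0.9348
β_Eskola = 0.434 × 17.65% / 23.93% = 0.3201
β_Calder = 0.431 × 41.31% / 23.93% = 0.7440
β_Wren = 0.766 × 43.89% / 23.93% = 1.4049
β_Jessop = 0.728 × 21.07% / 23.93% = 0.6410
β_P = Σ w_i β_i = 0.07×1.4351 + 0.22×0.9348 + 0.18×0.3201 + 0.25×0.7440 + 0.08×1.4049 + 0.20×0.6410 = 0.7903
MRP = 5.2% − 1.2% = 4.00%
E(R_P) = R_f + β_P × MRP = 1.2% + 0.7903 × 4.0% = 4.36%

4.36%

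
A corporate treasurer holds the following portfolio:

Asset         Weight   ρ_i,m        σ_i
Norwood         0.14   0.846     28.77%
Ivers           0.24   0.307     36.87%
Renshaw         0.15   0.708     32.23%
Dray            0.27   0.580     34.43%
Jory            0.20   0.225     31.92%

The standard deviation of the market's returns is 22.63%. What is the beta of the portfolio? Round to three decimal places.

0.724

β_Norwood = 0.846 × 28.77% / 22.63% = 1.0755
β_Ivers = 0.307 × 36.87% / 22.63% = 0.5002
β_Renshaw = 0.708 × 32.23% / 22.63% = 1.0083
β_Dray = 0.580 × 34.43% / 22.63% = 0.8824
β_Jory = 0.225 × 31.92% / 22.63% = 0.3174
β_P = Σ w_i β_i = 0.14×1.0755 + 0.24×0.5002 + 0.15×1.0083 + 0.27×0.8824 + 0.20×0.3174 = 0.7236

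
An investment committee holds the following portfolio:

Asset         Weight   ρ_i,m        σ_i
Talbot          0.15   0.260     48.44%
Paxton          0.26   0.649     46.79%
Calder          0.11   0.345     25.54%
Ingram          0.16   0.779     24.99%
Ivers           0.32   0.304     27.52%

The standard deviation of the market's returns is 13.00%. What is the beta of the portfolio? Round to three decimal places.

β_Talbot = 0.260 × 48.44% / 13.00% = 0.9688
β_Paxton = 0.649 × 46.79% / 13.00% = 2.3359
β_Calder = 0.345 × 25.54% / 13.00% = 0.6778
β_Ingram = 0.779 × 24.99% / 13.00% = 1.4975
β_Ivers = 0.304 × 27.52% / 13.00% = 0.6435
β_P = Σ w_i β_i = 0.15×0.9688 + 0.26×2.3359 + 0.11×0.6778 + 0.16×1.4975 + 0.32×0.6435 = 1.2727

1.273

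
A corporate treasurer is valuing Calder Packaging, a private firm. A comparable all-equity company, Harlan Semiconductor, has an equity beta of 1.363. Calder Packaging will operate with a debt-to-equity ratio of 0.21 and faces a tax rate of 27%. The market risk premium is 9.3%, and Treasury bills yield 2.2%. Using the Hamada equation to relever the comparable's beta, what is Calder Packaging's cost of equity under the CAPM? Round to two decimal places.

β_L = β_U × [1 + (1 − t)(D/E)] = 1.363 × [1 + (1 − 0.27) × 0.21]
    = 1.363 × [1 + 0.73 × 0.21] = 1.363 × 1.1533 = 1.5719
E(R) = R_f + β_L × MRP = 2.2% + 1.5719 × 9.3% = 16.82%

16.82%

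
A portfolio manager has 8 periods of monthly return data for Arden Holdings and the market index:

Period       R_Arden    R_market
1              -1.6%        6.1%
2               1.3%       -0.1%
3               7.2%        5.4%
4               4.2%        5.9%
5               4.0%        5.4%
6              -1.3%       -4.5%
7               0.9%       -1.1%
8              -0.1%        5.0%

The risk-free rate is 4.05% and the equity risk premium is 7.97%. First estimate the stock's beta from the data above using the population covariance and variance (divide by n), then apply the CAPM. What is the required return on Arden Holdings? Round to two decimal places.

Mean R_i = (-1.6 + 1.3 + 7.2 + 4.2 + 4.0 − 1.3 + 0.9 − 0.1) / 8 = 1.8250%
Mean R_m = (6.1 − 0.1 + 5.4 + 5.9 + 5.4 − 4.5 − 1.1 + 5.0) / 8 = 2.7625%
Σ(R_i − R̄_i)(R_m − R̄_m) = 39.3975  ⇒  Cov = 39.3975 / 8 = 4.9247
Σ(R_m − R̄_m)² = 115.7588  ⇒  Var(R_m) = 115.7588 / 8 = 14.4699
β = Cov / Var(R_m) = 4.9247 / 14.4699 = 0.3403
E(R) = R_f + β × MRP = 4.05% + 0.3403 × 7.97% = 6.76%

6.76%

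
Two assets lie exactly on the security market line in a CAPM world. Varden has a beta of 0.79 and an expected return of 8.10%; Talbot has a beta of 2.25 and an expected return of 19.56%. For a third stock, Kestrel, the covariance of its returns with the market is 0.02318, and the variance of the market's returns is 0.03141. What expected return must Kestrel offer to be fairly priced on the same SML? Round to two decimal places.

MRP = (19.56% − 8.10%) / (2.25 − 0.79) = 7.8493%
R_f = 8.10% − 0.79 × 7.8493% = 1.8991%
β_Kestrel = Cov / Var(R_m) = 0.02318 / 0.03141 = 0.7380
E(R_Kestrel) = R_f + β × MRP = 1.8991% + 0.7380 × 7.8493% = 7.69%

7.69%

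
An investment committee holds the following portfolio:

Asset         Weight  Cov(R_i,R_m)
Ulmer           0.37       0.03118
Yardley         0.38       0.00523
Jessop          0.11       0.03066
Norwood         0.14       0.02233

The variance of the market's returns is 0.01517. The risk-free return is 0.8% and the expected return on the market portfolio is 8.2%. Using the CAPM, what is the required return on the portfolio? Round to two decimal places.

10.57%

β_Ulmer = 0.03118 / 0.01517 = 2.0554
β_Yardley = 0.00523 / 0.01517 = 0.3448
β_Jessop = 0.03066 / 0.01517 = 2.0211
β_Norwood = 0.02233 / 0.01517 = 1.4720
β_P = Σ w_i β_i = 0.37×2.0554 + 0.38×0.3448 + 0.11×2.0211 + 0.14×1.4720 = 1.3199
MRP = 8.2% − 0.8% = 7.40%
E(R_P) = R_f + β_P × MRP = 0.8% + 1.3199 × 7.4% = 10.57%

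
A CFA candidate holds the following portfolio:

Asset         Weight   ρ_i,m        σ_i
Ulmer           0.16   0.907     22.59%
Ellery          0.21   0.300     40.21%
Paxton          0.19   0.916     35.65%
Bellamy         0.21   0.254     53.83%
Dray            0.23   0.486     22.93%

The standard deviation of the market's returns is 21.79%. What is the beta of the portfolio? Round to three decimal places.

β_Ulmer = 0.907 × 22.59% / 21.79% = 0.9403
β_Ellery = 0.300 × 40.21% / 21.79% = 0.5536
β_Paxton = 0.916 × 35.65% / 21.79% = 1.4986
β_Bellamy = 0.254 × 53.83% / 21.79% = 0.6275
β_Dray = 0.486 × 22.93% / 21.79% = 0.5114
β_P = Σ w_i β_i = 0.16×0.9403 + 0.21×0.5536 + 0.19×1.4986 + 0.21×0.6275 + 0.23×0.5114 = 0.8008

0.801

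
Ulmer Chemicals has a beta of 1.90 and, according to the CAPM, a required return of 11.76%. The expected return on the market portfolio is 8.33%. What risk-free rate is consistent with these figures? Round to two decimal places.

4.52%

E(R) = R_f + β(E(R_m) − R_f) = R_f(1 − β) + β·E(R_m)
11.76% = R_f × (1 − 1.90) + 1.90 × 8.33%
11.76% = R_f × -0.90 + 15.8270%
R_f = (11.76% − 15.8270%) / -0.90 = 4.52%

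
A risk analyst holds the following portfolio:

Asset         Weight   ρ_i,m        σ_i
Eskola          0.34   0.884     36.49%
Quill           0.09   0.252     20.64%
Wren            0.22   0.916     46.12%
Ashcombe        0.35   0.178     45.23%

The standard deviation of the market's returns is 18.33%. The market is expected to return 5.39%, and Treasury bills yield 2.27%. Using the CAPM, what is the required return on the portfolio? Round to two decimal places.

6.28%

β_Eskola = 0.884 × 36.49% / 18.33% = 1.7598
β_Quill = 0.252 × 20.64% / 18.33% = 0.2838
β_Wren = 0.916 × 46.12% / 18.33% = 2.3047
β_Ashcombe = 0.178 × 45.23% / 18.33% = 0.4392
β_P = Σ w_i β_i = 0.34×1.7598 + 0.09×0.2838 + 0.22×2.3047 + 0.35×0.4392 = 1.2846
MRP = 5.39% − 2.27% = 3.12%
E(R_P) = R_f + β_P × MRP = 2.27% + 1.2846 × 3.12% = 6.28%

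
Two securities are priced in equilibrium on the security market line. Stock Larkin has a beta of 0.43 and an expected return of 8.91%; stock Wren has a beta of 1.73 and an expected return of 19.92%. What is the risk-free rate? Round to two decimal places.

5.27%

Both satisfy E(R) = R_f + β·MRP, so the slope of the SML is
MRP = (19.92% − 8.91%) / (1.73 − 0.43) = 11.01% / 1.30 = 8.4692%
R_f = E(R_Larkin) − β_Larkin·MRP = 8.91% − 0.43 × 8.4692% = 5.2682%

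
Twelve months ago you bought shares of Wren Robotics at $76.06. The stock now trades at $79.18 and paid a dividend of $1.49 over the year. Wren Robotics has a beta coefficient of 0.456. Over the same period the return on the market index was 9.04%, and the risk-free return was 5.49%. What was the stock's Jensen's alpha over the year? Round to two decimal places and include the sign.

-1.05%

Realised HPR = (P1 + D1 − P0) / P0 = (79.18 + 1.49 − 76.06) / 76.06 = 4.61 / 76.06 = 6.0610%
MRP = 9.04% − 5.49% = 3.55%
CAPM required = R_f + β·MRP = 5.49% + 0.456 × 3.55% = 7.10880%
α = realised − required = 6.0610% − 7.10880% = -1.05%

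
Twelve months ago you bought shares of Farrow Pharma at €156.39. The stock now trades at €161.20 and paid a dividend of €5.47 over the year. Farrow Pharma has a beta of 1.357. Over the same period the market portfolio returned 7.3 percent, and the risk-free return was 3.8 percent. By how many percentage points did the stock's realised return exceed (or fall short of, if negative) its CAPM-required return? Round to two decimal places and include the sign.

-1.98%

Realised HPR = (P1 + D1 − P0) / P0 = (161.20 + 5.47 − 156.39) / 156.39 = 10.28 / 156.39 = 6.5733%
MRP = 7.3% − 3.8% = 3.50%
CAPM required = R_f + β·MRP = 3.8% + 1.357 × 3.5% = 8.5495%
α = realised − required = 6.5733% − 8.5495% = -1.98%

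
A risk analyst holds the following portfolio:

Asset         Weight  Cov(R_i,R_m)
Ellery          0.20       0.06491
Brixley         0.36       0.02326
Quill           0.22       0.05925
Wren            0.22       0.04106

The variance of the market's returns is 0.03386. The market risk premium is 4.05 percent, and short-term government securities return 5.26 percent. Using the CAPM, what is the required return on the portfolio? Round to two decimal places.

β_Ellery = 0.06491 / 0.03386 = 1.9170
β_Brixley = 0.02326 / 0.03386 = 0.6869
β_Quill = 0.05925 / 0.03386 = 1.7499
β_Wren = 0.04106 / 0.03386 = 1.2126
β_P = Σ w_i β_i = 0.20×1.9170 + 0.36×0.6869 + 0.22×1.7499 + 0.22×1.2126 = 1.2824
E(R_P) = R_f + β_P × MRP = 5.26% + 1.2824 × 4.05% = 10.45%

10.45%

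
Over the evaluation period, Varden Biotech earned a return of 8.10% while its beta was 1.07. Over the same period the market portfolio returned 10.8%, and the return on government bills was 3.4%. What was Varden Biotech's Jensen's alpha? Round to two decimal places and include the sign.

Market excess return = 10.8% − 3.4% = 7.40%
CAPM benchmark = R_f + β(R_m − R_f) = 3.4% + 1.07 × 7.4% = 11.3180%
α = actual − benchmark = 8.10% − 11.3180% = -3.22%

-3.22%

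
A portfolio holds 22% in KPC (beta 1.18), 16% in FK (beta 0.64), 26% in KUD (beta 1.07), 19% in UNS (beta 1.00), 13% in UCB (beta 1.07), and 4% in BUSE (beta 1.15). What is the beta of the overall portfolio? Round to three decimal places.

1.015

β_P = Σ w_i β_i = 0.22×1.18 + 0.16×0.64 + 0.26×1.07 + 0.19×1.00 + 0.13×1.07 + 0.04×1.15 = 1.0153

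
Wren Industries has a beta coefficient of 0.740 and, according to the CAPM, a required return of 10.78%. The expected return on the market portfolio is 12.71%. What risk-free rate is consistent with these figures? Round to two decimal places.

E(R) = R_f + β(E(R_m) − R_f) = R_f(1 − β) + β·E(R_m)
10.78% = R_f × (1 − 0.740) + 0.740 × 12.71%
10.78% = R_f × 0.260 + 9.40540%
R_f = (10.78% − 9.40540%) / 0.260 = 5.29%

5.29%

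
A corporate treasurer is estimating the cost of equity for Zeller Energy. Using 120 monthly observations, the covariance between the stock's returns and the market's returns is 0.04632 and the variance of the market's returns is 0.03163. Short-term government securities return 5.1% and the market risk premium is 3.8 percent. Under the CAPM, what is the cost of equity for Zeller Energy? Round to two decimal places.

10.66%

β = Cov(R_i, R_m) / Var(R_m) = 0.04632 / 0.03163 = 1.4644
E(R) = R_f + β × MRP = 5.1% + 1.4644 × 3.8% = 10.66%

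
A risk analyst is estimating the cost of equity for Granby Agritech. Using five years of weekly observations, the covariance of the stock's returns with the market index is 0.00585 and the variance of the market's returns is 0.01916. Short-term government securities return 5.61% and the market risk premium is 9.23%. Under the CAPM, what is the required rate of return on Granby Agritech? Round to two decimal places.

β = Cov(R_i, R_m) / Var(R_m) = 0.00585 / 0.01916 = 0.3053
E(R) = R_f + β × MRP = 5.61% + 0.3053 × 9.23% = 8.43%

8.43%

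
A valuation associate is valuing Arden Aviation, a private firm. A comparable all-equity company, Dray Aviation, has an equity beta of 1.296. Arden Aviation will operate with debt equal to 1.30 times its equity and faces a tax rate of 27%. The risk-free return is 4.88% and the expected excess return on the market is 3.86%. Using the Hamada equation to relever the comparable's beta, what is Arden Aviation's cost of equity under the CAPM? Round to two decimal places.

14.63%

β_L = β_U × [1 + (1 − t)(D/E)] = 1.296 × [1 + (1 − 0.27) × 1.30]
    = 1.296 × [1 + 0.73 × 1.30] = 1.296 × 1.9490 = 2.5259
E(R) = R_f + β_L × MRP = 4.88% + 2.5259 × 3.86% = 14.63%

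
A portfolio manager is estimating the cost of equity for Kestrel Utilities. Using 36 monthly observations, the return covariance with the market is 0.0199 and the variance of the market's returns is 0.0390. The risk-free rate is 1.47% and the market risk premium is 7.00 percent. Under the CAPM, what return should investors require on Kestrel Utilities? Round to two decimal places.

β = Cov(R_i, R_m) / Var(R_m) = 0.0199 / 0.0390 = 0.5103
E(R) = R_f + β × MRP = 1.47% + 0.5103 × 7.00% = 5.04%

5.04%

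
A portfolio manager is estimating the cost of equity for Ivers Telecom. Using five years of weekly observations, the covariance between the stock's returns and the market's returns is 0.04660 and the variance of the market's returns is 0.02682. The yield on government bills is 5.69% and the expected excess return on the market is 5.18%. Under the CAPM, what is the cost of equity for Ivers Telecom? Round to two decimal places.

β = Cov(R_i, R_m) / Var(R_m) = 0.04660 / 0.02682 = 1.7375
E(R) = R_f + β × MRP = 5.69% + 1.7375 × 5.18% = 14.69%

14.69%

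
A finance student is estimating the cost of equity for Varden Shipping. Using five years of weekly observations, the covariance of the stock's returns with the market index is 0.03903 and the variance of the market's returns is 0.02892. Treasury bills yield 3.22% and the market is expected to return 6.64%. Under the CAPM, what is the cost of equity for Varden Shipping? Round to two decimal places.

7.84%

β = Cov(R_i, R_m) / Var(R_m) = 0.03903 / 0.02892 = 1.3496
MRP = 6.64% − 3.22% = 3.42%
E(R) = R_f + β × MRP = 3.22% + 1.3496 × 3.42% = 7.84%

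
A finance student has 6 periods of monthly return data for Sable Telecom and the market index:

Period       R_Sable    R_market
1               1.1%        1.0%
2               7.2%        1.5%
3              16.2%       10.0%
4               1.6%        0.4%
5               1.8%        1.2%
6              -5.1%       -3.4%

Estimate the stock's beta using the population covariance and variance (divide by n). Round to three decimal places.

Mean R_i = (1.1 + 7.2 + 16.2 + 1.6 + 1.8 − 5.1) / 6 = 3.8000%
Mean R_m = (1.0 + 1.5 + 10.0 + 0.4 + 1.2 − 3.4) / 6 = 1.7833%
Σ(R_i − R̄_i)(R_m − R̄_m) = 153.3800  ⇒  Cov = 153.3800 / 6 = 25.5633
Σ(R_m − R̄_m)² = 97.3283  ⇒  Var(R_m) = 97.3283 / 6 = 16.2214
β = Cov / Var(R_m) = 25.5633 / 16.2214 = 1.5759

1.576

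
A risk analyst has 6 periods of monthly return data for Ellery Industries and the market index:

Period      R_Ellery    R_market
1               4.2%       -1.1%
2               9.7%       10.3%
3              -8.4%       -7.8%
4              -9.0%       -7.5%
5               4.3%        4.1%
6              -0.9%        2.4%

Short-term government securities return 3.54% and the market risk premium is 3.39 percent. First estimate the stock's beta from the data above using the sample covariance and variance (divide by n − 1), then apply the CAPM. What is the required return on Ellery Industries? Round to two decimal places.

Mean R_i = (4.2 + 9.7 − 8.4 − 9.0 + 4.3 − 0.9) / 6 = -0.0167%
Mean R_m = (-1.1 + 10.3 − 7.8 − 7.5 + 4.1 + 2.4) / 6 = 0.0667%
Σ(R_i − R̄_i)(R_m − R̄_m) = 243.7867  ⇒  Cov = 243.7867 / 5 = 48.7573
Σ(R_m − R̄_m)² = 246.9333  ⇒  Var(R_m) = 246.9333 / 5 = 49.3867
β = Cov / Var(R_m) = 48.7573 / 49.3867 = 0.9873
E(R) = R_f + β × MRP = 3.54% + 0.9873 × 3.39% = 6.89%

6.89%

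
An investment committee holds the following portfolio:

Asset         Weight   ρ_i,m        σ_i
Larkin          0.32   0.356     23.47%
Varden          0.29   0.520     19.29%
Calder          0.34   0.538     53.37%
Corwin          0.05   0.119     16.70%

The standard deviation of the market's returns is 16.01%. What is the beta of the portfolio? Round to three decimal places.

β_Larkin = 0.356 × 23.47% / 16.01% = 0.5219
β_Varden = 0.520 × 19.29% / 16.01% = 0.6265
β_Calder = 0.538 × 53.37% / 16.01% = 1.7934
β_Corwin = 0.119 × 16.70% / 16.01% = 0.1241
β_P = Σ w_i β_i = 0.32×0.5219 + 0.29×0.6265 + 0.34×1.7934 + 0.05×0.1241 = 0.9647

0.965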